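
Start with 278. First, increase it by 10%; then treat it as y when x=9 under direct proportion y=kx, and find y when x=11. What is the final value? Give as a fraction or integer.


Start with 278.
Step 1: Increase by 10%: 278 * 110/100 = 1529/5
Step 2: Direct prop: k = (1529/5)/9; new y = k*11 = 1529/5*11/9 = 16819/45
Final result = 16819/45

16819/45


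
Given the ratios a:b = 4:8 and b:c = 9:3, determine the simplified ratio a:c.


Given a:b = 4:8 and b:c = 9:3
Make b consistent. Multiply first ratio by 9: a:b = 36:72
Multiply second ratio by 8: b:c = 72:24
Now b = 72 in both, so a:b:c = 36:72:24
Therefore a:c = 36:24
Simplify by GCD: a:c = 3:2

3:2


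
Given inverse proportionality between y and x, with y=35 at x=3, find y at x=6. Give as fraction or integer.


Inverse proportion: y = k/x
Find k: k = 3 * 35 = 105
Compute y at x=6: y = 105/6
y = 35/2

35/2


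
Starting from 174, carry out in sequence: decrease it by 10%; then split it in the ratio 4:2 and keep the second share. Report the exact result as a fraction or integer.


Start with 174.
Step 1: Decrease by 10%: 174 * 90/100 = 783/5
Step 2: Split 4:2, second share = 783/5 * 2/6 = 261/5
Final result = 261/5

261/5


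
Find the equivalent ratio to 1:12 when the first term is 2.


Original ratio: 1:12
First term target: 2
Scale factor = 2 / 1 = 2
Multiply second term: 12 * 2 = 24
Equivalent ratio = 2:24

2:24


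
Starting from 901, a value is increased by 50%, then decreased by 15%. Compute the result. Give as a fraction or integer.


Start: 901
Step 1: increase by 50% => multiply by 150/100
  901 * 150/100 = 2703/2
Step 2: decrease by 15% => multiply by 85/100
  2703/2 * 85/100 = 45951/40
Final value = 45951/40

45951/40


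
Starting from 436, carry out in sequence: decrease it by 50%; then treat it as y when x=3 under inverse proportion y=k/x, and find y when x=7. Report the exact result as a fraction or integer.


Start with 436.
Step 1: Decrease by 50%: 436 * 50/100 = 218
Step 2: Inverse prop: k = (218)*3; new y = k/7 = 218*3/7 = 654/7
Final result = 654/7

654/7


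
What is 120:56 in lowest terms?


Find GCD(120, 56)
GCD = 8
Divide both by 8: 120/8 = 15, 56/8 = 7
Simplified ratio = 15:7

15:7


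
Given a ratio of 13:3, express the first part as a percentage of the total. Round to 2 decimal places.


Total parts = 13 + 3 = 16
First part fraction = 13/16
Percentage = (13/16) * 100
= 0.8125 * 100
= 81.25%

81.25


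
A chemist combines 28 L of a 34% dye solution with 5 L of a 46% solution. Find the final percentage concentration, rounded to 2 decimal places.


Solute in mixture 1 = 34% of 28 L = 28*34/100 = 238/25 L
Solute in mixture 2 = 46% of 5 L = 5*46/100 = 23/10 L
Total solute = 238/25 + 23/10 = 591/50 L
Total volume = 28 + 5 = 33 L
Final concentration = 591/50/33 * 100 = 35.82%

35.82


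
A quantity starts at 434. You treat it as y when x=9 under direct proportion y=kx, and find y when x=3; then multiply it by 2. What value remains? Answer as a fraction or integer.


Start with 434.
Step 1: Direct prop: k = (434)/9; new y = k*3 = 434*3/9 = 434/3
Step 2: Multiply by 2: 434/3 * 2 = 868/3
Final result = 868/3

868/3


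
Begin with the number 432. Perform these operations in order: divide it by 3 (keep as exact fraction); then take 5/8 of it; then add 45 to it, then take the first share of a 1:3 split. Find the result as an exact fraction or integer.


Start with 432.
Step 1: Divide by 3: 432 / 3 = 144
Step 2: Take 5/8: 144 * 5/8 = 90
Step 3: Add 45: 90+45=135; split 1:3 first = 135*1/4 = 135/4
Final result = 135/4

135/4


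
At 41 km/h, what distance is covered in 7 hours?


Using distance = speed * time
Speed = 41 km/h
Time = 7 hours
Distance = 41 * 7
= 287 km

287


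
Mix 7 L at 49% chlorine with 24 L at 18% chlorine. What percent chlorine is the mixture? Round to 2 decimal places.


Solute in mixture 1 = 49% of 7 L = 7*49/100 = 343/100 L
Solute in mixture 2 = 18% of 24 L = 24*18/100 = 108/25 L
Total solute = 343/100 + 108/25 = 31/4 L
Total volume = 7 + 24 = 31 L
Final concentration = 31/4/31 * 100 = 25.00%

25.00


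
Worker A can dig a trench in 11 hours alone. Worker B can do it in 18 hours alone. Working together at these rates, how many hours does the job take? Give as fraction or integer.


Rate of A = 1/11 job per hour
Rate of B = 1/18 job per hour
Combined rate = 1/11 + 1/18
Find common denominator: (18 + 11)/(11*18) = 29/198
Combined rate = 29/198 job per hour
Time together = 1 / (29/198) = 198/29 hours

198/29


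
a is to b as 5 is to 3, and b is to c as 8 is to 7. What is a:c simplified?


Given a:b = 5:3 and b:c = 8:7
Make b consistent. Multiply first ratio by 8: a:b = 40:24
Multiply second ratio by 3: b:c = 24:21
Now b = 24 in both, so a:b:c = 40:24:21
Therefore a:c = 40:21
Simplify by GCD: a:c = 40:21

40:21


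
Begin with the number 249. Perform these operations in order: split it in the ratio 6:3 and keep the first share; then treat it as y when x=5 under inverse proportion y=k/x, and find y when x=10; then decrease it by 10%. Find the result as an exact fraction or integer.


Start with 249.
Step 1: Split 6:3, first share = 249 * 6/9 = 166
Step 2: Inverse prop: k = (166)*5; new y = k/10 = 166*5/10 = 83
Step 3: Decrease by 10%: 83 * 90/100 = 747/10
Final result = 747/10

747/10


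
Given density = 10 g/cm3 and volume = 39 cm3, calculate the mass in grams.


Using mass = density * volume
Density = 10 g/cm3
Volume = 39 cm3
Mass = 10 * 39
= 390 g

390


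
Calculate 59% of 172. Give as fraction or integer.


Compute 59% of 172
Convert percentage: 59% = 59/100
Multiply: 172 * 59/100
= 10148/100
= 2537/25

2537/25


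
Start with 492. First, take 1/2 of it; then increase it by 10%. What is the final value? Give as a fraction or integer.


Start with 492.
Step 1: Take 1/2: 492 * 1/2 = 246
Step 2: Increase by 10%: 246 * 110/100 = 1353/5
Final result = 1353/5

1353/5


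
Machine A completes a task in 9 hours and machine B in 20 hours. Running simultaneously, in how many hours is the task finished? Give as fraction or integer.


Rate of A = 1/9 job per hour
Rate of B = 1/20 job per hour
Combined rate = 1/9 + 1/20
Find common denominator: (20 + 9)/(9*20) = 29/180
Combined rate = 29/180 job per hour
Time together = 1 / (29/180) = 180/29 hours

180/29


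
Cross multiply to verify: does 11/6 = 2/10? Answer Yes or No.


Cross multiply to check 11/6 = 2/10
Left cross product: 11 * 10 = 110
Right cross product: 6 * 2 = 12
110 != 12
Not equal, so proportions differ => No

No


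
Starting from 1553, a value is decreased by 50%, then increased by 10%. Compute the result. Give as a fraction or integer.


Start: 1553
Step 1: decrease by 50% => multiply by 50/100
  1553 * 50/100 = 1553/2
Step 2: increase by 10% => multiply by 110/100
  1553/2 * 110/100 = 17083/20
Final value = 17083/20

17083/20


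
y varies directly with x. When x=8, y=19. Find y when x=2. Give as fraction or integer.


Direct proportion: y = kx
Find k: k = 19/8 = 19/8
Compute y at x=2: y = 19/8 * 2
y = 19/4

19/4


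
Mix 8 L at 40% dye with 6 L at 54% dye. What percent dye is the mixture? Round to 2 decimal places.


Solute in mixture 1 = 40% of 8 L = 8*40/100 = 16/5 L
Solute in mixture 2 = 54% of 6 L = 6*54/100 = 81/25 L
Total solute = 16/5 + 81/25 = 161/25 L
Total volume = 8 + 6 = 14 L
Final concentration = 161/25/14 * 100 = 46.00%

46.00


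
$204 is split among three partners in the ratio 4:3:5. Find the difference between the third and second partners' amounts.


Total parts = 4 + 3 + 5 = 12
Value per part = 204 / 12 = 17
Shares: 4*17=68, 3*17=51, 5*17=85
Third share = 85, second share = 51
Difference = |85 - 51| = 34

34


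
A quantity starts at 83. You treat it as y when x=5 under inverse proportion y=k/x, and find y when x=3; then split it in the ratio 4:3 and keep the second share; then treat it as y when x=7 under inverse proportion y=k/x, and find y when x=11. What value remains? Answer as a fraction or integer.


Start with 83.
Step 1: Inverse prop: k = (83)*5; new y = k/3 = 83*5/3 = 415/3
Step 2: Split 4:3, second share = 415/3 * 3/7 = 415/7
Step 3: Inverse prop: k = (415/7)*7; new y = k/11 = 415/7*7/11 = 415/11
Final result = 415/11

415/11


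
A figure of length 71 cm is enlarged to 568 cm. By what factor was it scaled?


Original length = 71 cm
Scaled length = 568 cm
Scale factor = 568 / 71
= 8

8


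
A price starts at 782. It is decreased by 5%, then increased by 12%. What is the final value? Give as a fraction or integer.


Start: 782
Step 1: decrease by 5% => multiply by 95/100
  782 * 95/100 = 7429/10
Step 2: increase by 12% => multiply by 112/100
  7429/10 * 112/100 = 104006/125
Final value = 104006/125

104006/125


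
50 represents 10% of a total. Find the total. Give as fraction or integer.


Given: 50 is 10% of the whole
Set up: 50 = 10/100 * whole
whole = 50 * 100 / 10
whole = 5000 / 10
whole = 500

500


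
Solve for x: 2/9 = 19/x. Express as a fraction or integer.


Setting up: 2/9 = 19/x
Cross multiply: 2 * x = 9 * 19
2x = 171
x = 171/2
x = 171/2

171/2


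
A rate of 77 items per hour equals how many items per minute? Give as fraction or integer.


Converting from per hour to per minute
Rate = 77 items per hour
Divide by 60: 77/60
= 77/60 items per minute

77/60


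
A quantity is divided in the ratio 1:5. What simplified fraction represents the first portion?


Total parts = 1 + 5 = 6
First part fraction = 1/6
Simplify: 1/6 = 1/6

1/6


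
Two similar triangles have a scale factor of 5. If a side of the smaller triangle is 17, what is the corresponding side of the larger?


Similar triangles have proportional sides
Scale factor = 5
Smaller side = 17
Corresponding larger side = 17 * 5
= 85

85


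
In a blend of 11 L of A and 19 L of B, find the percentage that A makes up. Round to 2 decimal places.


Volume of A = 11 L
Volume of B = 19 L
Total volume = 11 + 19 = 30 L
Percentage of A = (11/30) * 100
= 36.67%

36.67


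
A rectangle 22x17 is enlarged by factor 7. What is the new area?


Original dimensions: 22 x 17
Enlargement factor = 7
New width = 22 * 7 = 154
New height = 17 * 7 = 119
New area = 154 * 119 = 18326

18326


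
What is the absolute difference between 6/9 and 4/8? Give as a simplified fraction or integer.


Simplify: 6/9 = 2/3 and 4/8 = 1/2
Find common denominator: LCD = 6
Convert: 4/6 and 3/6
Difference = |4 - 3|/6 = 1/6
Simplified = 1/6

1/6


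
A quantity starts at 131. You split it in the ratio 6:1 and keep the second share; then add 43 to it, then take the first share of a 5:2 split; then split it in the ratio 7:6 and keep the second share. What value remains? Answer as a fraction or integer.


Start with 131.
Step 1: Split 6:1, second share = 131 * 1/7 = 131/7
Step 2: Add 43: 131/7+43=432/7; split 5:2 first = 432/7*5/7 = 2160/49
Step 3: Split 7:6, second share = 2160/49 * 6/13 = 12960/637
Final result = 12960/637

12960/637


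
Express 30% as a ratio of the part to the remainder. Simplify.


Part = 30%, Remainder = 70%
Ratio = 30:70
GCD(30, 70) = 10
Simplify: 3:7 = 3:7

3:7


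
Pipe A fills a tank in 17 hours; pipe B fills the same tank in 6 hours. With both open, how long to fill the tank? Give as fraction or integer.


Rate of A = 1/17 job per hour
Rate of B = 1/6 job per hour
Combined rate = 1/17 + 1/6
Find common denominator: (6 + 17)/(17*6) = 23/102
Combined rate = 23/102 job per hour
Time together = 1 / (23/102) = 102/23 hours

102/23


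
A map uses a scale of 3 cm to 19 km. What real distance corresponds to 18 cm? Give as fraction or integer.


Map scale: 3 cm = 19 km
Measured distance on map = 18 cm
Set up proportion: 18 * 19 / 3
= 342 / 3
= 114 km

114


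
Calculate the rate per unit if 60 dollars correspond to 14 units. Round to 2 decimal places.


Total dollars = 60
Number of units = 14
Unit rate = 60 / 14
= 4.29 dollars per unit

4.29


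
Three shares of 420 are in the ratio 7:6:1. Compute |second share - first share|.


Total parts = 7 + 6 + 1 = 14
Value per part = 420 / 14 = 30
Shares: 7*30=210, 6*30=180, 1*30=30
Second share = 180, first share = 210
Difference = |180 - 210| = 30

30


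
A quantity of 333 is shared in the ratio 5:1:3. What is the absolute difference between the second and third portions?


Total parts = 5 + 1 + 3 = 9
Value per part = 333 / 9 = 37
Shares: 5*37=185, 1*37=37, 3*37=111
Second share = 37, third share = 111
Difference = |37 - 111| = 74

74


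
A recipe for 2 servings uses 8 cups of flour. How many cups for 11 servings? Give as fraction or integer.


Original: 8 cups for 2 servings
Target servings = 11
Scaling factor = 11/2
New amount = 8 * 11/2
= 88/2
= 44 cups

44


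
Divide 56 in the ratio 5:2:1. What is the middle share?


Ratio = 5:2:1
Total parts = 5 + 2 + 1 = 8
Value per part = 56 / 8 = 7
First share = 5 * 7 = 35
Middle share = 2 * 7 = 14
Third share = 1 * 7 = 7

14


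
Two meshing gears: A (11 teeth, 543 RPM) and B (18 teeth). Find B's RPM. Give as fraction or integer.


Gear ratio: teeth_A * RPM_A = teeth_B * RPM_B
11 * 543 = 18 * RPM_B
5973 = 18 * RPM_B
RPM_B = 5973 / 18
RPM_B = 1991/6

1991/6


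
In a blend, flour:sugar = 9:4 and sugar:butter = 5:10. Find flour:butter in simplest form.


Given a:b = 9:4 and b:c = 5:10
Make b consistent. Multiply first ratio by 5: a:b = 45:20
Multiply second ratio by 4: b:c = 20:40
Now b = 20 in both, so a:b:c = 45:20:40
Therefore a:c = 45:40
Simplify by GCD: a:c = 9:8

9:8


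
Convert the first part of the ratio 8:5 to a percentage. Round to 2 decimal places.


Total parts = 8 + 5 = 13
First part fraction = 8/13
Percentage = (8/13) * 100
= 0.615385 * 100
= 61.54%

61.54


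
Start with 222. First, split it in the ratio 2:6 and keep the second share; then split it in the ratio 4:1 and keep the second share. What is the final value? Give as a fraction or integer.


Start with 222.
Step 1: Split 2:6, second share = 222 * 6/8 = 333/2
Step 2: Split 4:1, second share = 333/2 * 1/5 = 333/10
Final result = 333/10

333/10


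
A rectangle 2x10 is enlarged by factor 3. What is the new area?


Original dimensions: 2 x 10
Enlargement factor = 3
New width = 2 * 3 = 6
New height = 10 * 3 = 30
New area = 6 * 30 = 180

180


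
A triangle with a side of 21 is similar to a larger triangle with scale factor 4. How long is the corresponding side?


Similar triangles have proportional sides
Scale factor = 4
Smaller side = 21
Corresponding larger side = 21 * 4
= 84

84


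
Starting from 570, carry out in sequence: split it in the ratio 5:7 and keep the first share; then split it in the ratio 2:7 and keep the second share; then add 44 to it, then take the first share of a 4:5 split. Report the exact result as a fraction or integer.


Start with 570.
Step 1: Split 5:7, first share = 570 * 5/12 = 475/2
Step 2: Split 2:7, second share = 475/2 * 7/9 = 3325/18
Step 3: Add 44: 3325/18+44=4117/18; split 4:5 first = 4117/18*4/9 = 8234/81
Final result = 8234/81

8234/81


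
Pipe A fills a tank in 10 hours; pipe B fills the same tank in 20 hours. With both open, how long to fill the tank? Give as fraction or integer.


Rate of A = 1/10 job per hour
Rate of B = 1/20 job per hour
Combined rate = 1/10 + 1/20
Find common denominator: (20 + 10)/(10*20) = 30/200
Combined rate = 3/20 job per hour
Time together = 1 / (3/20) = 20/3 hours

20/3


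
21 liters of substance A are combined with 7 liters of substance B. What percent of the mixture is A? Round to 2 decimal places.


Volume of A = 21 L
Volume of B = 7 L
Total volume = 21 + 7 = 28 L
Percentage of A = (21/28) * 100
= 75.00%

75.00


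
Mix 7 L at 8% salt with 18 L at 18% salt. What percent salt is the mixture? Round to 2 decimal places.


Solute in mixture 1 = 8% of 7 L = 7*8/100 = 14/25 L
Solute in mixture 2 = 18% of 18 L = 18*18/100 = 81/25 L
Total solute = 14/25 + 81/25 = 19/5 L
Total volume = 7 + 18 = 25 L
Final concentration = 19/5/25 * 100 = 15.20%

15.20


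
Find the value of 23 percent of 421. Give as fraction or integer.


Compute 23% of 421
Convert percentage: 23% = 23/100
Multiply: 421 * 23/100
= 9683/100
= 9683/100

9683/100


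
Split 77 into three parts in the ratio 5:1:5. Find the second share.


Ratio = 5:1:5
Total parts = 5 + 1 + 5 = 11
Value per part = 77 / 11 = 7
First share = 5 * 7 = 35
Middle share = 1 * 7 = 7
Third share = 5 * 7 = 35

7


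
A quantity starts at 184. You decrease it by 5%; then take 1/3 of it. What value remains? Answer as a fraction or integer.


Start with 184.
Step 1: Decrease by 5%: 184 * 95/100 = 874/5
Step 2: Take 1/3: 874/5 * 1/3 = 874/15
Final result = 874/15

874/15


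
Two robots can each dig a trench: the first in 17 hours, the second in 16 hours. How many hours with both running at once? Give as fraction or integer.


Rate of A = 1/17 job per hour
Rate of B = 1/16 job per hour
Combined rate = 1/17 + 1/16
Find common denominator: (16 + 17)/(17*16) = 33/272
Combined rate = 33/272 job per hour
Time together = 1 / (33/272) = 272/33 hours

272/33


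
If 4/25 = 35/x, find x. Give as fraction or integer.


Setting up: 4/25 = 35/x
Cross multiply: 4 * x = 25 * 35
4x = 875
x = 875/4
x = 875/4

875/4


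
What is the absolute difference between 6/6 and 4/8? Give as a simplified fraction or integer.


Simplify: 6/6 = 1 and 4/8 = 1/2
Find common denominator: LCD = 2
Convert: 2/2 and 1/2
Difference = |2 - 1|/2 = 1/2
Simplified = 1/2

1/2


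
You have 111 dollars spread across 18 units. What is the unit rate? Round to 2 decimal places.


Total dollars = 111
Number of units = 18
Unit rate = 111 / 18
= 6.17 dollars per unit

6.17


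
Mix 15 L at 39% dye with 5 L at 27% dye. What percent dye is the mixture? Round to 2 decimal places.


Solute in mixture 1 = 39% of 15 L = 15*39/100 = 117/20 L
Solute in mixture 2 = 27% of 5 L = 5*27/100 = 27/20 L
Total solute = 117/20 + 27/20 = 36/5 L
Total volume = 15 + 5 = 20 L
Final concentration = 36/5/20 * 100 = 36.00%

36.00


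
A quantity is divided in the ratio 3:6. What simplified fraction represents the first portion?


Total parts = 3 + 6 = 9
First part fraction = 3/9
Simplify: 3/9 = 1/3

1/3


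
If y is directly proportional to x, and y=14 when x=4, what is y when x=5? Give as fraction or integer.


Direct proportion: y = kx
Find k: k = 14/4 = 7/2
Compute y at x=5: y = 7/2 * 5
y = 35/2

35/2


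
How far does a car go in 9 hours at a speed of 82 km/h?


Using distance = speed * time
Speed = 82 km/h
Time = 9 hours
Distance = 82 * 9
= 738 km

738


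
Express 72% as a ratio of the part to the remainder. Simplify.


Part = 72%, Remainder = 28%
Ratio = 72:28
GCD(72, 28) = 4
Simplify: 18:7 = 18:7

18:7


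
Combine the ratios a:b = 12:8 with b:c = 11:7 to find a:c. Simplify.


Given a:b = 12:8 and b:c = 11:7
Make b consistent. Multiply first ratio by 11: a:b = 132:88
Multiply second ratio by 8: b:c = 88:56
Now b = 88 in both, so a:b:c = 132:88:56
Therefore a:c = 132:56
Simplify by GCD: a:c = 33:14

33:14


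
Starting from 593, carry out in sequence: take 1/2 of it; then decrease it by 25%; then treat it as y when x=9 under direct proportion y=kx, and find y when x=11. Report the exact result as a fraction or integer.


Start with 593.
Step 1: Take 1/2: 593 * 1/2 = 593/2
Step 2: Decrease by 25%: 593/2 * 75/100 = 1779/8
Step 3: Direct prop: k = (1779/8)/9; new y = k*11 = 1779/8*11/9 = 6523/24
Final result = 6523/24

6523/24


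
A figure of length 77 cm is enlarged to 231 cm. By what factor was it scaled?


Original length = 77 cm
Scaled length = 231 cm
Scale factor = 231 / 77
= 3

3


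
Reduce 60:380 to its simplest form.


Find GCD(60, 380)
GCD = 20
Divide both by 20: 60/20 = 3, 380/20 = 19
Simplified ratio = 3:19

3:19


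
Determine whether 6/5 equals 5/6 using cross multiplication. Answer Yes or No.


Cross multiply to check 6/5 = 5/6
Left cross product: 6 * 6 = 36
Right cross product: 5 * 5 = 25
36 != 25
Not equal, so proportions differ => No

No


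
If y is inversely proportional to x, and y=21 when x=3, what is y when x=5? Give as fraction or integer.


Inverse proportion: y = k/x
Find k: k = 3 * 21 = 63
Compute y at x=5: y = 63/5
y = 63/5

63/5


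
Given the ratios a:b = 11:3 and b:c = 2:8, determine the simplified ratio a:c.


Given a:b = 11:3 and b:c = 2:8
Make b consistent. Multiply first ratio by 2: a:b = 22:6
Multiply second ratio by 3: b:c = 6:24
Now b = 6 in both, so a:b:c = 22:6:24
Therefore a:c = 22:24
Simplify by GCD: a:c = 11:12

11:12


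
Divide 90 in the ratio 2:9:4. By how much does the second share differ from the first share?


Total parts = 2 + 9 + 4 = 15
Value per part = 90 / 15 = 6
Shares: 2*6=12, 9*6=54, 4*6=24
Second share = 54, first share = 12
Difference = |54 - 12| = 42

42


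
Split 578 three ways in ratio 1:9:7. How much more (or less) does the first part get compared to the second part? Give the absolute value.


Total parts = 1 + 9 + 7 = 17
Value per part = 578 / 17 = 34
Shares: 1*34=34, 9*34=306, 7*34=238
First share = 34, second share = 306
Difference = |34 - 306| = 272

272


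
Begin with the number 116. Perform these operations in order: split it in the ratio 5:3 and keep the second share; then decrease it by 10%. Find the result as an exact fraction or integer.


Start with 116.
Step 1: Split 5:3, second share = 116 * 3/8 = 87/2
Step 2: Decrease by 10%: 87/2 * 90/100 = 783/20
Final result = 783/20

783/20


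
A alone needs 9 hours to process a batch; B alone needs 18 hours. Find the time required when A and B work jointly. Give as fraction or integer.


Rate of A = 1/9 job per hour
Rate of B = 1/18 job per hour
Combined rate = 1/9 + 1/18
Find common denominator: (18 + 9)/(9*18) = 27/162
Combined rate = 1/6 job per hour
Time together = 1 / (1/6) = 6 hours

6


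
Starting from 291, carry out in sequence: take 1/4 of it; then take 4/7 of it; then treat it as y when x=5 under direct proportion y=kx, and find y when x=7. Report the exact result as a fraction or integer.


Start with 291.
Step 1: Take 1/4: 291 * 1/4 = 291/4
Step 2: Take 4/7: 291/4 * 4/7 = 291/7
Step 3: Direct prop: k = (291/7)/5; new y = k*7 = 291/7*7/5 = 291/5
Final result = 291/5

291/5


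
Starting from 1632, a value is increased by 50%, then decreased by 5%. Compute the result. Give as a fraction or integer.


Start: 1632
Step 1: increase by 50% => multiply by 150/100
  1632 * 150/100 = 2448
Step 2: decrease by 5% => multiply by 95/100
  2448 * 95/100 = 11628/5
Final value = 11628/5

11628/5


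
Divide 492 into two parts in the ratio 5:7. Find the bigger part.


Total parts = 5 + 7 = 12
Value per part = 492 / 12 = 41
First share = 5 * 41 = 205
Second share = 7 * 41 = 287
Larger share = 287

287


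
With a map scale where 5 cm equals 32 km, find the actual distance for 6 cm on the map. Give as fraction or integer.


Map scale: 5 cm = 32 km
Measured distance on map = 6 cm
Set up proportion: 6 * 32 / 5
= 192 / 5
= 192/5 km

192/5


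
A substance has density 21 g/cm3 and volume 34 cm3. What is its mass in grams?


Using mass = density * volume
Density = 21 g/cm3
Volume = 34 cm3
Mass = 21 * 34
= 714 g

714


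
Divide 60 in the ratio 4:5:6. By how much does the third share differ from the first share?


Total parts = 4 + 5 + 6 = 15
Value per part = 60 / 15 = 4
Shares: 4*4=16, 5*4=20, 6*4=24
Third share = 24, first share = 16
Difference = |24 - 16| = 8

8


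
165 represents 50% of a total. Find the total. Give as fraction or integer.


Given: 165 is 50% of the whole
Set up: 165 = 50/100 * whole
whole = 165 * 100 / 50
whole = 16500 / 50
whole = 330

330


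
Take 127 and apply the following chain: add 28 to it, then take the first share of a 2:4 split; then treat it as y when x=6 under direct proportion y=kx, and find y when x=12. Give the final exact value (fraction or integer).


Start with 127.
Step 1: Add 28: 127+28=155; split 2:4 first = 155*2/6 = 155/3
Step 2: Direct prop: k = (155/3)/6; new y = k*12 = 155/3*12/6 = 310/3
Final result = 310/3

310/3


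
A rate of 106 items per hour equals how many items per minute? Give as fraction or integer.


Converting from per hour to per minute
Rate = 106 items per hour
Divide by 60: 106/60
= 53/30 items per minute

53/30


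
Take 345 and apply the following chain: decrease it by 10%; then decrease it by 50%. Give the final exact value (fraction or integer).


Start with 345.
Step 1: Decrease by 10%: 345 * 90/100 = 621/2
Step 2: Decrease by 50%: 621/2 * 50/100 = 621/4
Final result = 621/4

621/4


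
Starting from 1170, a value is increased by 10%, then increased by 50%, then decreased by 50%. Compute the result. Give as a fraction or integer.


Start: 1170
Step 1: increase by 10% => multiply by 110/100
  1170 * 110/100 = 1287
Step 2: increase by 50% => multiply by 150/100
  1287 * 150/100 = 3861/2
Step 3: decrease by 50% => multiply by 50/100
  3861/2 * 50/100 = 3861/4
Final value = 3861/4

3861/4


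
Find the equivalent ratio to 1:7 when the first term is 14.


Original ratio: 1:7
First term target: 14
Scale factor = 14 / 1 = 14
Multiply second term: 7 * 14 = 98
Equivalent ratio = 14:98

14:98


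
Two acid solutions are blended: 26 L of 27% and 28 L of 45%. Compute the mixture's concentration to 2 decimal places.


Solute in mixture 1 = 27% of 26 L = 26*27/100 = 351/50 L
Solute in mixture 2 = 45% of 28 L = 28*45/100 = 63/5 L
Total solute = 351/50 + 63/5 = 981/50 L
Total volume = 26 + 28 = 54 L
Final concentration = 981/50/54 * 100 = 36.33%

36.33


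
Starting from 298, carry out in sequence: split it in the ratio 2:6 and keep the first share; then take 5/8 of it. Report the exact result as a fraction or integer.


Start with 298.
Step 1: Split 2:6, first share = 298 * 2/8 = 149/2
Step 2: Take 5/8: 149/2 * 5/8 = 745/16
Final result = 745/16

745/16


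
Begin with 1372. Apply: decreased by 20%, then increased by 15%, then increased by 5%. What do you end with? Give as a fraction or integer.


Start: 1372
Step 1: decrease by 20% => multiply by 80/100
  1372 * 80/100 = 5488/5
Step 2: increase by 15% => multiply by 115/100
  5488/5 * 115/100 = 31556/25
Step 3: increase by 5% => multiply by 105/100
  31556/25 * 105/100 = 165669/125
Final value = 165669/125

165669/125


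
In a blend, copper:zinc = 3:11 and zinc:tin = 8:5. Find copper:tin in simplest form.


Given a:b = 3:11 and b:c = 8:5
Make b consistent. Multiply first ratio by 8: a:b = 24:88
Multiply second ratio by 11: b:c = 88:55
Now b = 88 in both, so a:b:c = 24:88:55
Therefore a:c = 24:55
Simplify by GCD: a:c = 24:55

24:55


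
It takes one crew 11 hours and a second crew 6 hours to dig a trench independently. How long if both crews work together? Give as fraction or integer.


Rate of A = 1/11 job per hour
Rate of B = 1/6 job per hour
Combined rate = 1/11 + 1/6
Find common denominator: (6 + 11)/(11*6) = 17/66
Combined rate = 17/66 job per hour
Time together = 1 / (17/66) = 66/17 hours

66/17


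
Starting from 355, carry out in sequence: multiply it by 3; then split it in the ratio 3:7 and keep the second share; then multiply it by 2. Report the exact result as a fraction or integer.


Start with 355.
Step 1: Multiply by 3: 355 * 3 = 1065
Step 2: Split 3:7, second share = 1065 * 7/10 = 1491/2
Step 3: Multiply by 2: 1491/2 * 2 = 1491
Final result = 1491

1491


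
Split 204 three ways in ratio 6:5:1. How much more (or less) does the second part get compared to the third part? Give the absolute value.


Total parts = 6 + 5 + 1 = 12
Value per part = 204 / 12 = 17
Shares: 6*17=102, 5*17=85, 1*17=17
Second share = 85, third share = 17
Difference = |85 - 17| = 68

68


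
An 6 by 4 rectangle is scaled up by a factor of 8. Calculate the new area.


Original dimensions: 6 x 4
Enlargement factor = 8
New width = 6 * 8 = 48
New height = 4 * 8 = 32
New area = 48 * 32 = 1536

1536


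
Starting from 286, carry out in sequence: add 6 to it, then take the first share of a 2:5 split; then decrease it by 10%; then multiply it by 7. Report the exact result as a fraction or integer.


Start with 286.
Step 1: Add 6: 286+6=292; split 2:5 first = 292*2/7 = 584/7
Step 2: Decrease by 10%: 584/7 * 90/100 = 2628/35
Step 3: Multiply by 7: 2628/35 * 7 = 2628/5
Final result = 2628/5

2628/5


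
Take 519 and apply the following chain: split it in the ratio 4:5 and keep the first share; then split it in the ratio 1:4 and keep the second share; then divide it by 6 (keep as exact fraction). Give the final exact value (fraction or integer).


Start with 519.
Step 1: Split 4:5, first share = 519 * 4/9 = 692/3
Step 2: Split 1:4, second share = 692/3 * 4/5 = 2768/15
Step 3: Divide by 6: 2768/15 / 6 = 1384/45
Final result = 1384/45

1384/45


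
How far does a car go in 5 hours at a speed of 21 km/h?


Using distance = speed * time
Speed = 21 km/h
Time = 5 hours
Distance = 21 * 5
= 105 km

105


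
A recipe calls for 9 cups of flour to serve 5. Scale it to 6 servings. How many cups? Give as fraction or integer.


Original: 9 cups for 5 servings
Target servings = 6
Scaling factor = 6/5
New amount = 9 * 6/5
= 54/5
= 54/5 cups

54/5


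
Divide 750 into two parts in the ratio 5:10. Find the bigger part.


Total parts = 5 + 10 = 15
Value per part = 750 / 15 = 50
First share = 5 * 50 = 250
Second share = 10 * 50 = 500
Larger share = 500

500


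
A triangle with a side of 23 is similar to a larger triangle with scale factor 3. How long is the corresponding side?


Similar triangles have proportional sides
Scale factor = 3
Smaller side = 23
Corresponding larger side = 23 * 3
= 69

69


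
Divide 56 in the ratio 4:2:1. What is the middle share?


Ratio = 4:2:1
Total parts = 4 + 2 + 1 = 7
Value per part = 56 / 7 = 8
First share = 4 * 8 = 32
Middle share = 2 * 8 = 16
Third share = 1 * 8 = 8

16


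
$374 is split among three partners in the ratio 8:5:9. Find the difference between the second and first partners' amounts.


Total parts = 8 + 5 + 9 = 22
Value per part = 374 / 22 = 17
Shares: 8*17=136, 5*17=85, 9*17=153
Second share = 85, first share = 136
Difference = |85 - 136| = 51

51


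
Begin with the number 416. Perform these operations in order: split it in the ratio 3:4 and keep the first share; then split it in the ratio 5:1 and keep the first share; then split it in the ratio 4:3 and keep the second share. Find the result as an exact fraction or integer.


Start with 416.
Step 1: Split 3:4, first share = 416 * 3/7 = 1248/7
Step 2: Split 5:1, first share = 1248/7 * 5/6 = 1040/7
Step 3: Split 4:3, second share = 1040/7 * 3/7 = 3120/49
Final result = 3120/49

3120/49


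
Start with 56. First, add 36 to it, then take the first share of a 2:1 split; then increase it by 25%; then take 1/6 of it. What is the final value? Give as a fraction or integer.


Start with 56.
Step 1: Add 36: 56+36=92; split 2:1 first = 92*2/3 = 184/3
Step 2: Increase by 25%: 184/3 * 125/100 = 230/3
Step 3: Take 1/6: 230/3 * 1/6 = 115/9
Final result = 115/9

115/9


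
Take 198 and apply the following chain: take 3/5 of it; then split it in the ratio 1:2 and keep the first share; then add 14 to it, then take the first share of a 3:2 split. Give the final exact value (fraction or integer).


Start with 198.
Step 1: Take 3/5: 198 * 3/5 = 594/5
Step 2: Split 1:2, first share = 594/5 * 1/3 = 198/5
Step 3: Add 14: 198/5+14=268/5; split 3:2 first = 268/5*3/5 = 804/25
Final result = 804/25

804/25


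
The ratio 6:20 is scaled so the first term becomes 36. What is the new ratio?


Original ratio: 6:20
First term target: 36
Scale factor = 36 / 6 = 6
Multiply second term: 20 * 6 = 120
Equivalent ratio = 36:120

36:120


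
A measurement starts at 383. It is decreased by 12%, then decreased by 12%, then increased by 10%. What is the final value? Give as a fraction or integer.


Start: 383
Step 1: decrease by 12% => multiply by 88/100
  383 * 88/100 = 8426/25
Step 2: decrease by 12% => multiply by 88/100
  8426/25 * 88/100 = 185372/625
Step 3: increase by 10% => multiply by 110/100
  185372/625 * 110/100 = 1019546/3125
Final value = 1019546/3125

1019546/3125


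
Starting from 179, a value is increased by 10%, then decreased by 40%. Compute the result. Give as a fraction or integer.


Start: 179
Step 1: increase by 10% => multiply by 110/100
  179 * 110/100 = 1969/10
Step 2: decrease by 40% => multiply by 60/100
  1969/10 * 60/100 = 5907/50
Final value = 5907/50

5907/50


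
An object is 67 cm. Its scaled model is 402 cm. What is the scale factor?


Original length = 67 cm
Scaled length = 402 cm
Scale factor = 402 / 67
= 6

6


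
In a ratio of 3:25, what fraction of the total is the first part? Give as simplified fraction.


Total parts = 3 + 25 = 28
First part fraction = 3/28
Simplify: 3/28 = 3/28

3/28


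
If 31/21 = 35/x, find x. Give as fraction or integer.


Setting up: 31/21 = 35/x
Cross multiply: 31 * x = 21 * 35
31x = 735
x = 735/31
x = 735/31

735/31


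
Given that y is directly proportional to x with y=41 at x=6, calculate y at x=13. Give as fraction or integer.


Direct proportion: y = kx
Find k: k = 41/6 = 41/6
Compute y at x=13: y = 41/6 * 13
y = 533/6

533/6


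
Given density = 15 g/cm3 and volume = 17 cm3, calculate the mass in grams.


Using mass = density * volume
Density = 15 g/cm3
Volume = 17 cm3
Mass = 15 * 17
= 255 g

255


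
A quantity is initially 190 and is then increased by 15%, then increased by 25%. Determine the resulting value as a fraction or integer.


Start: 190
Step 1: increase by 15% => multiply by 115/100
  190 * 115/100 = 437/2
Step 2: increase by 25% => multiply by 125/100
  437/2 * 125/100 = 2185/8
Final value = 2185/8

2185/8


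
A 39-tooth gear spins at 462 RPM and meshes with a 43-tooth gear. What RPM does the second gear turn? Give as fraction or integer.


Gear ratio: teeth_A * RPM_A = teeth_B * RPM_B
39 * 462 = 43 * RPM_B
18018 = 43 * RPM_B
RPM_B = 18018 / 43
RPM_B = 18018/43

18018/43


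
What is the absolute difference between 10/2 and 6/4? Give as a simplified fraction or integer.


Simplify: 10/2 = 5 and 6/4 = 3/2
Find common denominator: LCD = 2
Convert: 10/2 and 3/2
Difference = |10 - 3|/2 = 7/2
Simplified = 7/2

7/2


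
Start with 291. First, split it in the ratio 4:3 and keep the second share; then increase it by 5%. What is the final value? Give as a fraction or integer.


Start with 291.
Step 1: Split 4:3, second share = 291 * 3/7 = 873/7
Step 2: Increase by 5%: 873/7 * 105/100 = 2619/20
Final result = 2619/20

2619/20


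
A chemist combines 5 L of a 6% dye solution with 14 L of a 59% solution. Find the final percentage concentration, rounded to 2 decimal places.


Solute in mixture 1 = 6% of 5 L = 5*6/100 = 3/10 L
Solute in mixture 2 = 59% of 14 L = 14*59/100 = 413/50 L
Total solute = 3/10 + 413/50 = 214/25 L
Total volume = 5 + 14 = 19 L
Final concentration = 214/25/19 * 100 = 45.05%

45.05


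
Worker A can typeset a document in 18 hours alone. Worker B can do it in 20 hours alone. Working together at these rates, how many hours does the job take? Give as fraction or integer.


Rate of A = 1/18 job per hour
Rate of B = 1/20 job per hour
Combined rate = 1/18 + 1/20
Find common denominator: (20 + 18)/(18*20) = 38/360
Combined rate = 19/180 job per hour
Time together = 1 / (19/180) = 180/19 hours

180/19


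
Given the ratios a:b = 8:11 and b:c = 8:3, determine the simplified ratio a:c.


Given a:b = 8:11 and b:c = 8:3
Make b consistent. Multiply first ratio by 8: a:b = 64:88
Multiply second ratio by 11: b:c = 88:33
Now b = 88 in both, so a:b:c = 64:88:33
Therefore a:c = 64:33
Simplify by GCD: a:c = 64:33

64:33


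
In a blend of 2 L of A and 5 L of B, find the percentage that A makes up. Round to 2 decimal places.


Volume of A = 2 L
Volume of B = 5 L
Total volume = 2 + 5 = 7 L
Percentage of A = (2/7) * 100
= 28.57%

28.57


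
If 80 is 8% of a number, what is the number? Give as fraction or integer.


Given: 80 is 8% of the whole
Set up: 80 = 8/100 * whole
whole = 80 * 100 / 8
whole = 8000 / 8
whole = 1000

1000


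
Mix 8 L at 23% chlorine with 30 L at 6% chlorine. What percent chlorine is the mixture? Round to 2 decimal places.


Solute in mixture 1 = 23% of 8 L = 8*23/100 = 46/25 L
Solute in mixture 2 = 6% of 30 L = 30*6/100 = 9/5 L
Total solute = 46/25 + 9/5 = 91/25 L
Total volume = 8 + 30 = 38 L
Final concentration = 91/25/38 * 100 = 9.58%

9.58


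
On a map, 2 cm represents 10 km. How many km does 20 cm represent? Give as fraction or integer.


Map scale: 2 cm = 10 km
Measured distance on map = 20 cm
Set up proportion: 20 * 10 / 2
= 200 / 2
= 100 km

100


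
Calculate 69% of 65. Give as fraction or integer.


Compute 69% of 65
Convert percentage: 69% = 69/100
Multiply: 65 * 69/100
= 4485/100
= 897/20

897/20


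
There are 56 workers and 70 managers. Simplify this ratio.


Find GCD(56, 70)
GCD = 14
Divide both by 14: 56/14 = 4, 70/14 = 5
Simplified ratio = 4:5

4:5


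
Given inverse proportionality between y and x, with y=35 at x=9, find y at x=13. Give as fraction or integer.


Inverse proportion: y = k/x
Find k: k = 9 * 35 = 315
Compute y at x=13: y = 315/13
y = 315/13

315/13


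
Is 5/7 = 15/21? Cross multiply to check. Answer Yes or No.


Cross multiply to check 5/7 = 15/21
Left cross product: 5 * 21 = 105
Right cross product: 7 * 15 = 105
105 = 105
Equal, so proportions match => Yes

Yes


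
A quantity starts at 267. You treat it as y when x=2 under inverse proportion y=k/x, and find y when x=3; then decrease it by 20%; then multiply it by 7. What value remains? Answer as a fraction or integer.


Start with 267.
Step 1: Inverse prop: k = (267)*2; new y = k/3 = 267*2/3 = 178
Step 2: Decrease by 20%: 178 * 80/100 = 712/5
Step 3: Multiply by 7: 712/5 * 7 = 4984/5
Final result = 4984/5

4984/5


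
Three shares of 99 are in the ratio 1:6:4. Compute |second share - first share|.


Total parts = 1 + 6 + 4 = 11
Value per part = 99 / 11 = 9
Shares: 1*9=9, 6*9=54, 4*9=36
Second share = 54, first share = 9
Difference = |54 - 9| = 45

45


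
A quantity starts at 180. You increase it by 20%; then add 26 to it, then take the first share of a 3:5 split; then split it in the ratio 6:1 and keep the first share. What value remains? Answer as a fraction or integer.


Start with 180.
Step 1: Increase by 20%: 180 * 120/100 = 216
Step 2: Add 26: 216+26=242; split 3:5 first = 242*3/8 = 363/4
Step 3: Split 6:1, first share = 363/4 * 6/7 = 1089/14
Final result = 1089/14

1089/14


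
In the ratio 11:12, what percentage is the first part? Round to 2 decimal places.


Total parts = 11 + 12 = 23
First part fraction = 11/23
Percentage = (11/23) * 100
= 0.478261 * 100
= 47.83%

47.83


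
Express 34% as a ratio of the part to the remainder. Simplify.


Part = 34%, Remainder = 66%
Ratio = 34:66
GCD(34, 66) = 2
Simplify: 17:33 = 17:33

17:33


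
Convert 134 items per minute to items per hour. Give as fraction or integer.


Converting from per minute to per hour
Rate = 134 items per minute
Multiply by 60: 134 * 60
= 8040 items per hour

8040


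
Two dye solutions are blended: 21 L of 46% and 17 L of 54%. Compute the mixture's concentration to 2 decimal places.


Solute in mixture 1 = 46% of 21 L = 21*46/100 = 483/50 L
Solute in mixture 2 = 54% of 17 L = 17*54/100 = 459/50 L
Total solute = 483/50 + 459/50 = 471/25 L
Total volume = 21 + 17 = 38 L
Final concentration = 471/25/38 * 100 = 49.58%

49.58


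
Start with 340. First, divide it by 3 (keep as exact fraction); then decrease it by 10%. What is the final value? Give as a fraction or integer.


Start with 340.
Step 1: Divide by 3: 340 / 3 = 340/3
Step 2: Decrease by 10%: 340/3 * 90/100 = 102
Final result = 102

102
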